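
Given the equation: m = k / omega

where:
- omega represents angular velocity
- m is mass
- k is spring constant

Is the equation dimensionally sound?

No

omega (angular velocity) has dimensions [T^-1].
m (mass) has dimensions [M].
k (spring constant) has dimensions [M T^-2].

Left side: [M]
Right side: [M T^-1]

The two sides have different dimensions, so the equation is NOT dimensionally consistent.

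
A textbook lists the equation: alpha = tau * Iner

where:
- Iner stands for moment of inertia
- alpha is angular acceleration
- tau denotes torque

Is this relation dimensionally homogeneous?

No

Iner (moment of inertia) has dimensions [L^2 M].
alpha (angular acceleration) has dimensions [T^-2].
tau (torque) has dimensions [L^2 M T^-2].

Left side: [T^-2]
Right side: [L^4 M^2 T^-2]

The two sides have different dimensions, so the equation is NOT dimensionally consistent.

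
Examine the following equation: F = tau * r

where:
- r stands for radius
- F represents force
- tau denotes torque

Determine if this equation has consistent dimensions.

No

r (radius) has dimensions [L].
F (force) has dimensions [L M T^-2].
tau (torque) has dimensions [L^2 M T^-2].

Left side: [L M T^-2]
Right side: [L^3 M T^-2]

The two sides have different dimensions, so the equation is NOT dimensionally consistent.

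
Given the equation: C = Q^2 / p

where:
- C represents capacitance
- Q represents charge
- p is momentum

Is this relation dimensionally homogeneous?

No

C (capacitance) has dimensions [I^2 L^-2 M^-1 T^4].
Q (charge) has dimensions [I T].
p (momentum) has dimensions [L M T^-1].

Left side: [I^2 L^-2 M^-1 T^4]
Right side: [I^2 L^-1 M^-1 T^3]

The two sides have different dimensions, so the equation is NOT dimensionally consistent.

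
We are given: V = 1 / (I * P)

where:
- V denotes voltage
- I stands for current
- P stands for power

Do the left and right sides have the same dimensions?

No

V (voltage) has dimensions [I^-1 L^2 M T^-3].
I (current) has dimensions [I].
P (power) has dimensions [L^2 M T^-3].

Left side: [I^-1 L^2 M T^-3]
Right side: [I^-1 L^-2 M^-1 T^3]

The two sides have different dimensions, so the equation is NOT dimensionally consistent.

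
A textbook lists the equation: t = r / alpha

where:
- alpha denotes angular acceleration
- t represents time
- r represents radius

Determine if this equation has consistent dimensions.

No

alpha (angular acceleration) has dimensions [T^-2].
t (time) has dimensions [T].
r (radius) has dimensions [L].

Left side: [T]
Right side: [L T^2]

The two sides have different dimensions, so the equation is NOT dimensionally consistent.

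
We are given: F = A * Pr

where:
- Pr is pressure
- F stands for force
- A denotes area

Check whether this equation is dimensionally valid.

Yes

Pr (pressure) has dimensions [L^-1 M T^-2].
F (force) has dimensions [L M T^-2].
A (area) has dimensions [L^2].

Left side: [L M T^-2]
Right side: [L M T^-2]

Both sides have the same dimensions, so the equation is dimensionally consistent.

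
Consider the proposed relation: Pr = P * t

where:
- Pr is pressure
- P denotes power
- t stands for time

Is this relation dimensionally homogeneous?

No

Pr (pressure) has dimensions [L^-1 M T^-2].
P (power) has dimensions [L^2 M T^-3].
t (time) has dimensions [T].

Left side: [L^-1 M T^-2]
Right side: [L^2 M T^-2]

The two sides have different dimensions, so the equation is NOT dimensionally consistent.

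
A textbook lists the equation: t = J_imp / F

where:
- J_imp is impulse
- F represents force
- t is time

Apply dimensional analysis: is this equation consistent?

Yes

J_imp (impulse) has dimensions [L M T^-1].
F (force) has dimensions [L M T^-2].
t (time) has dimensions [T].

Left side: [T]
Right side: [T]

Both sides have the same dimensions, so the equation is dimensionally consistent.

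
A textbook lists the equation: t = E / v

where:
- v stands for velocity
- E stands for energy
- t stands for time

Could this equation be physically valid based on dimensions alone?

No

v (velocity) has dimensions [L T^-1].
E (energy) has dimensions [L^2 M T^-2].
t (time) has dimensions [T].

Left side: [T]
Right side: [L M T^-1]

The two sides have different dimensions, so the equation is NOT dimensionally consistent.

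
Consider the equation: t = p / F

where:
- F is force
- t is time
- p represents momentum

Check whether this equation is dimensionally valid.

Yes

F (force) has dimensions [L M T^-2].
t (time) has dimensions [T].
p (momentum) has dimensions [L M T^-1].

Left side: [T]
Right side: [T]

Both sides have the same dimensions, so the equation is dimensionally consistent.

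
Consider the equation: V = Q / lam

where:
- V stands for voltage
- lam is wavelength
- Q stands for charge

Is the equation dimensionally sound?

No

V (voltage) has dimensions [I^-1 L^2 M T^-3].
lam (wavelength) has dimensions [L].
Q (charge) has dimensions [I T].

Left side: [I^-1 L^2 M T^-3]
Right side: [I L^-1 T]

The two sides have different dimensions, so the equation is NOT dimensionally consistent.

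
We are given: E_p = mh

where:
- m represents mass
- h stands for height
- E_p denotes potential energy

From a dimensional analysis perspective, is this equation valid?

No

m (mass) has dimensions [M].
h (height) has dimensions [L].
E_p (potential energy) has dimensions [L^2 M T^-2].

Left side: [L^2 M T^-2]
Right side: [L M]

The two sides have different dimensions, so the equation is NOT dimensionally consistent.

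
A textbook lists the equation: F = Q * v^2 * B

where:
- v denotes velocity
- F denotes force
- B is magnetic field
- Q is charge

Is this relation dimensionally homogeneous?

No

v (velocity) has dimensions [L T^-1].
F (force) has dimensions [L M T^-2].
B (magnetic field) has dimensions [I^-1 M T^-2].
Q (charge) has dimensions [I T].

Left side: [L M T^-2]
Right side: [L^2 M T^-3]

The two sides have different dimensions, so the equation is NOT dimensionally consistent.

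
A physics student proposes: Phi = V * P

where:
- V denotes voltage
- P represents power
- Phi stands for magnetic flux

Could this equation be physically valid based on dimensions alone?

No

V (voltage) has dimensions [I^-1 L^2 M T^-3].
P (power) has dimensions [L^2 M T^-3].
Phi (magnetic flux) has dimensions [I^-1 L^2 M T^-2].

Left side: [I^-1 L^2 M T^-2]
Right side: [I^-1 L^4 M^2 T^-6]

The two sides have different dimensions, so the equation is NOT dimensionally consistent.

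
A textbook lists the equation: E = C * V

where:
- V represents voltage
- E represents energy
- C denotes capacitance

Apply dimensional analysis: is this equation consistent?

No

V (voltage) has dimensions [I^-1 L^2 M T^-3].
E (energy) has dimensions [L^2 M T^-2].
C (capacitance) has dimensions [I^2 L^-2 M^-1 T^4].

Left side: [L^2 M T^-2]
Right side: [I T]

The two sides have different dimensions, so the equation is NOT dimensionally consistent.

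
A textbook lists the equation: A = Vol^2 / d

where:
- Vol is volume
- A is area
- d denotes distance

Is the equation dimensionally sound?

No

Vol (volume) has dimensions [L^3].
A (area) has dimensions [L^2].
d (distance) has dimensions [L].

Left side: [L^2]
Right side: [L^5]

The two sides have different dimensions, so the equation is NOT dimensionally consistent.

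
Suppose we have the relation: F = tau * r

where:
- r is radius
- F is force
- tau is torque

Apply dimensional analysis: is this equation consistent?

No

r (radius) has dimensions [L].
F (force) has dimensions [L M T^-2].
tau (torque) has dimensions [L^2 M T^-2].

Left side: [L M T^-2]
Right side: [L^3 M T^-2]

The two sides have different dimensions, so the equation is NOT dimensionally consistent.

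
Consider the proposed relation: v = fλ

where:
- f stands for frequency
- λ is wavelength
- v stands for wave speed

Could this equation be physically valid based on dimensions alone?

Yes

f (frequency) has dimensions [T^-1].
λ (wavelength) has dimensions [L].
v (wave speed) has dimensions [L T^-1].

Left side: [L T^-1]
Right side: [L T^-1]

Both sides have the same dimensions, so the equation is dimensionally consistent.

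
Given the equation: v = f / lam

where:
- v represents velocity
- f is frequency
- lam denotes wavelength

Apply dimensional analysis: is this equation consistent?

No

v (velocity) has dimensions [L T^-1].
f (frequency) has dimensions [T^-1].
lam (wavelength) has dimensions [L].

Left side: [L T^-1]
Right side: [L^-1 T^-1]

The two sides have different dimensions, so the equation is NOT dimensionally consistent.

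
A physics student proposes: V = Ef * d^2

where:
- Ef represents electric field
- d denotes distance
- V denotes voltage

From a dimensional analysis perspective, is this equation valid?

No

Ef (electric field) has dimensions [I^-1 L M T^-3].
d (distance) has dimensions [L].
V (voltage) has dimensions [I^-1 L^2 M T^-3].

Left side: [I^-1 L^2 M T^-3]
Right side: [I^-1 L^3 M T^-3]

The two sides have different dimensions, so the equation is NOT dimensionally consistent.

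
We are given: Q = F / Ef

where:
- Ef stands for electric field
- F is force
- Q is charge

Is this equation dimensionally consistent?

Yes

Ef (electric field) has dimensions [I^-1 L M T^-3].
F (force) has dimensions [L M T^-2].
Q (charge) has dimensions [I T].

Left side: [I T]
Right side: [I T]

Both sides have the same dimensions, so the equation is dimensionally consistent.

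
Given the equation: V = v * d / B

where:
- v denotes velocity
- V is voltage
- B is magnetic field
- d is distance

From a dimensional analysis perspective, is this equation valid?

No

v (velocity) has dimensions [L T^-1].
V (voltage) has dimensions [I^-1 L^2 M T^-3].
B (magnetic field) has dimensions [I^-1 M T^-2].
d (distance) has dimensions [L].

Left side: [I^-1 L^2 M T^-3]
Right side: [I L^2 M^-1 T]

The two sides have different dimensions, so the equation is NOT dimensionally consistent.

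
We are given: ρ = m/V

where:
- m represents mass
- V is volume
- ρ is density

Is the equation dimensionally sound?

Yes

m (mass) has dimensions [M].
V (volume) has dimensions [L^3].
ρ (density) has dimensions [L^-3 M].

Left side: [L^-3 M]
Right side: [L^-3 M]

Both sides have the same dimensions, so the equation is dimensionally consistent.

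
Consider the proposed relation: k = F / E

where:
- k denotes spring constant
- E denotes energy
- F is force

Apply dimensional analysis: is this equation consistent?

No

k (spring constant) has dimensions [M T^-2].
E (energy) has dimensions [L^2 M T^-2].
F (force) has dimensions [L M T^-2].

Left side: [M T^-2]
Right side: [L^-1]

The two sides have different dimensions, so the equation is NOT dimensionally consistent.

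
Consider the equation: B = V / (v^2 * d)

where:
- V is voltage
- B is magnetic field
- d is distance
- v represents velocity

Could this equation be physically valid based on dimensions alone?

No

V (voltage) has dimensions [I^-1 L^2 M T^-3].
B (magnetic field) has dimensions [I^-1 M T^-2].
d (distance) has dimensions [L].
v (velocity) has dimensions [L T^-1].

Left side: [I^-1 M T^-2]
Right side: [I^-1 L^-1 M T^-1]

The two sides have different dimensions, so the equation is NOT dimensionally consistent.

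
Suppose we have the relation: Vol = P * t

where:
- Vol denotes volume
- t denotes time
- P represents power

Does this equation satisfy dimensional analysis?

No

Vol (volume) has dimensions [L^3].
t (time) has dimensions [T].
P (power) has dimensions [L^2 M T^-3].

Left side: [L^3]
Right side: [L^2 M T^-2]

The two sides have different dimensions, so the equation is NOT dimensionally consistent.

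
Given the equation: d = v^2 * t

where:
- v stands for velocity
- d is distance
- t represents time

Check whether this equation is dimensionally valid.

No

v (velocity) has dimensions [L T^-1].
d (distance) has dimensions [L].
t (time) has dimensions [T].

Left side: [L]
Right side: [L^2 T^-1]

The two sides have different dimensions, so the equation is NOT dimensionally consistent.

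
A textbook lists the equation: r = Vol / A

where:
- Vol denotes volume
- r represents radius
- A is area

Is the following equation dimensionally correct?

Yes

Vol (volume) has dimensions [L^3].
r (radius) has dimensions [L].
A (area) has dimensions [L^2].

Left side: [L]
Right side: [L]

Both sides have the same dimensions, so the equation is dimensionally consistent.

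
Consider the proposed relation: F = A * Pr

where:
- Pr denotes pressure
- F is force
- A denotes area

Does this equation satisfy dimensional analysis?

Yes

Pr (pressure) has dimensions [L^-1 M T^-2].
F (force) has dimensions [L M T^-2].
A (area) has dimensions [L^2].

Left side: [L M T^-2]
Right side: [L M T^-2]

Both sides have the same dimensions, so the equation is dimensionally consistent.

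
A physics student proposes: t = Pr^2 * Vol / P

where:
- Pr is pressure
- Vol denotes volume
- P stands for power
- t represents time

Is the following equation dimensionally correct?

No

Pr (pressure) has dimensions [L^-1 M T^-2].
Vol (volume) has dimensions [L^3].
P (power) has dimensions [L^2 M T^-3].
t (time) has dimensions [T].

Left side: [T]
Right side: [L^-1 M T^-1]

The two sides have different dimensions, so the equation is NOT dimensionally consistent.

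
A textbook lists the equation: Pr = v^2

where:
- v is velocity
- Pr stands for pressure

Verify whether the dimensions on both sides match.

No

v (velocity) has dimensions [L T^-1].
Pr (pressure) has dimensions [L^-1 M T^-2].

Left side: [L^-1 M T^-2]
Right side: [L^2 T^-2]

The two sides have different dimensions, so the equation is NOT dimensionally consistent.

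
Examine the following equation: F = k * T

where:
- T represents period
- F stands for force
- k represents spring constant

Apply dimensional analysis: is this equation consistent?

No

T (period) has dimensions [T].
F (force) has dimensions [L M T^-2].
k (spring constant) has dimensions [M T^-2].

Left side: [L M T^-2]
Right side: [M T^-1]

The two sides have different dimensions, so the equation is NOT dimensionally consistent.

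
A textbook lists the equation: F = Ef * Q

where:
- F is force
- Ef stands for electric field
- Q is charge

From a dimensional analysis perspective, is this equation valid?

Yes

F (force) has dimensions [L M T^-2].
Ef (electric field) has dimensions [I^-1 L M T^-3].
Q (charge) has dimensions [I T].

Left side: [L M T^-2]
Right side: [L M T^-2]

Both sides have the same dimensions, so the equation is dimensionally consistent.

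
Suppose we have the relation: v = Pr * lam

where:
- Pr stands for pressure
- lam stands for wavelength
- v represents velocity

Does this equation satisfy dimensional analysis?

No

Pr (pressure) has dimensions [L^-1 M T^-2].
lam (wavelength) has dimensions [L].
v (velocity) has dimensions [L T^-1].

Left side: [L T^-1]
Right side: [M T^-2]

The two sides have different dimensions, so the equation is NOT dimensionally consistent.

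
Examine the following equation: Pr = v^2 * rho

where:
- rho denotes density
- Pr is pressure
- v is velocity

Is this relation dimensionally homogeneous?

Yes

rho (density) has dimensions [L^-3 M].
Pr (pressure) has dimensions [L^-1 M T^-2].
v (velocity) has dimensions [L T^-1].

Left side: [L^-1 M T^-2]
Right side: [L^-1 M T^-2]

Both sides have the same dimensions, so the equation is dimensionally consistent.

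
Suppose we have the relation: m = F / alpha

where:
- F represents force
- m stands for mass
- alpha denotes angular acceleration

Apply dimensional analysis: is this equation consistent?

No

F (force) has dimensions [L M T^-2].
m (mass) has dimensions [M].
alpha (angular acceleration) has dimensions [T^-2].

Left side: [M]
Right side: [L M]

The two sides have different dimensions, so the equation is NOT dimensionally consistent.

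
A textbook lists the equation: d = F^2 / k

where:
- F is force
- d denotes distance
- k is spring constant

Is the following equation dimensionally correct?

No

F (force) has dimensions [L M T^-2].
d (distance) has dimensions [L].
k (spring constant) has dimensions [M T^-2].

Left side: [L]
Right side: [L^2 M T^-2]

The two sides have different dimensions, so the equation is NOT dimensionally consistent.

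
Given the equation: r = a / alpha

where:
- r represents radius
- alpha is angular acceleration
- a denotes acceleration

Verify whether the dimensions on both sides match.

Yes

r (radius) has dimensions [L].
alpha (angular acceleration) has dimensions [T^-2].
a (acceleration) has dimensions [L T^-2].

Left side: [L]
Right side: [L]

Both sides have the same dimensions, so the equation is dimensionally consistent.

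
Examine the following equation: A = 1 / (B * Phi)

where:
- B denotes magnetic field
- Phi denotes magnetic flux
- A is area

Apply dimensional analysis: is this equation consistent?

No

B (magnetic field) has dimensions [I^-1 M T^-2].
Phi (magnetic flux) has dimensions [I^-1 L^2 M T^-2].
A (area) has dimensions [L^2].

Left side: [L^2]
Right side: [I^2 L^-2 M^-2 T^4]

The two sides have different dimensions, so the equation is NOT dimensionally consistent.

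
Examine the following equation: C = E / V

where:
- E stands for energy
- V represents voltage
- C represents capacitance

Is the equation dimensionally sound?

No

E (energy) has dimensions [L^2 M T^-2].
V (voltage) has dimensions [I^-1 L^2 M T^-3].
C (capacitance) has dimensions [I^2 L^-2 M^-1 T^4].

Left side: [I^2 L^-2 M^-1 T^4]
Right side: [I T]

The two sides have different dimensions, so the equation is NOT dimensionally consistent.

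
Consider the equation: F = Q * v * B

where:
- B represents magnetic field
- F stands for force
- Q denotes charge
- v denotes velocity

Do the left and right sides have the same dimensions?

Yes

B (magnetic field) has dimensions [I^-1 M T^-2].
F (force) has dimensions [L M T^-2].
Q (charge) has dimensions [I T].
v (velocity) has dimensions [L T^-1].

Left side: [L M T^-2]
Right side: [L M T^-2]

Both sides have the same dimensions, so the equation is dimensionally consistent.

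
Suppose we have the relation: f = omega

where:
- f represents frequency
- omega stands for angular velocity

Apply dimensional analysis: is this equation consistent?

Yes

f (frequency) has dimensions [T^-1].
omega (angular velocity) has dimensions [T^-1].

Left side: [T^-1]
Right side: [T^-1]

Both sides have the same dimensions, so the equation is dimensionally consistent.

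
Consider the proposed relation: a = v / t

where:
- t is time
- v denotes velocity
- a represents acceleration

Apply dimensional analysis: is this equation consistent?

Yes

t (time) has dimensions [T].
v (velocity) has dimensions [L T^-1].
a (acceleration) has dimensions [L T^-2].

Left side: [L T^-2]
Right side: [L T^-2]

Both sides have the same dimensions, so the equation is dimensionally consistent.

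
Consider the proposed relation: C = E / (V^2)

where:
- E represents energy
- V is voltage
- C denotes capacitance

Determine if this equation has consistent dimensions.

Yes

E (energy) has dimensions [L^2 M T^-2].
V (voltage) has dimensions [I^-1 L^2 M T^-3].
C (capacitance) has dimensions [I^2 L^-2 M^-1 T^4].

Left side: [I^2 L^-2 M^-1 T^4]
Right side: [I^2 L^-2 M^-1 T^4]

Both sides have the same dimensions, so the equation is dimensionally consistent.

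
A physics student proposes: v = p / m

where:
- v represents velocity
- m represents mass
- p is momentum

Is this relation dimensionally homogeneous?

Yes

v (velocity) has dimensions [L T^-1].
m (mass) has dimensions [M].
p (momentum) has dimensions [L M T^-1].

Left side: [L T^-1]
Right side: [L T^-1]

Both sides have the same dimensions, so the equation is dimensionally consistent.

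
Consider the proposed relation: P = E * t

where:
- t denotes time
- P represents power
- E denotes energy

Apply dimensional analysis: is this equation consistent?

No

t (time) has dimensions [T].
P (power) has dimensions [L^2 M T^-3].
E (energy) has dimensions [L^2 M T^-2].

Left side: [L^2 M T^-3]
Right side: [L^2 M T^-1]

The two sides have different dimensions, so the equation is NOT dimensionally consistent.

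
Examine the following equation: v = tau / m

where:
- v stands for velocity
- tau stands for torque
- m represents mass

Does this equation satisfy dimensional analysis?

No

v (velocity) has dimensions [L T^-1].
tau (torque) has dimensions [L^2 M T^-2].
m (mass) has dimensions [M].

Left side: [L T^-1]
Right side: [L^2 T^-2]

The two sides have different dimensions, so the equation is NOT dimensionally consistent.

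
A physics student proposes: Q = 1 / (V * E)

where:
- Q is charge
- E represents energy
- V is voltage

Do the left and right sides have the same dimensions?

No

Q (charge) has dimensions [I T].
E (energy) has dimensions [L^2 M T^-2].
V (voltage) has dimensions [I^-1 L^2 M T^-3].

Left side: [I T]
Right side: [I L^-4 M^-2 T^5]

The two sides have different dimensions, so the equation is NOT dimensionally consistent.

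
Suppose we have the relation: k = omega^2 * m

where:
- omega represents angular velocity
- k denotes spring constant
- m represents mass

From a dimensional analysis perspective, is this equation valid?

Yes

omega (angular velocity) has dimensions [T^-1].
k (spring constant) has dimensions [M T^-2].
m (mass) has dimensions [M].

Left side: [M T^-2]
Right side: [M T^-2]

Both sides have the same dimensions, so the equation is dimensionally consistent.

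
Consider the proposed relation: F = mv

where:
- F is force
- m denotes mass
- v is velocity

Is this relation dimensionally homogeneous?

No

F (force) has dimensions [L M T^-2].
m (mass) has dimensions [M].
v (velocity) has dimensions [L T^-1].

Left side: [L M T^-2]
Right side: [L M T^-1]

The two sides have different dimensions, so the equation is NOT dimensionally consistent.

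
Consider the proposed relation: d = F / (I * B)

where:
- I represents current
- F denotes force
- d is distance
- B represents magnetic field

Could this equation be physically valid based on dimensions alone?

Yes

I (current) has dimensions [I].
F (force) has dimensions [L M T^-2].
d (distance) has dimensions [L].
B (magnetic field) has dimensions [I^-1 M T^-2].

Left side: [L]
Right side: [L]

Both sides have the same dimensions, so the equation is dimensionally consistent.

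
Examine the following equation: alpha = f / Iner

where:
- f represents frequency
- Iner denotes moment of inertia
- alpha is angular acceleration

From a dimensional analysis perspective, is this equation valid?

No

f (frequency) has dimensions [T^-1].
Iner (moment of inertia) has dimensions [L^2 M].
alpha (angular acceleration) has dimensions [T^-2].

Left side: [T^-2]
Right side: [L^-2 M^-1 T^-1]

The two sides have different dimensions, so the equation is NOT dimensionally consistent.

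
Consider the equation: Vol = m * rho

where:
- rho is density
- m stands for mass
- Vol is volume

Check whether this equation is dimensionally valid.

No

rho (density) has dimensions [L^-3 M].
m (mass) has dimensions [M].
Vol (volume) has dimensions [L^3].

Left side: [L^3]
Right side: [L^-3 M^2]

The two sides have different dimensions, so the equation is NOT dimensionally consistent.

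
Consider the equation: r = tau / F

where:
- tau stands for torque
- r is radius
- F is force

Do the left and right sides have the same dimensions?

Yes

tau (torque) has dimensions [L^2 M T^-2].
r (radius) has dimensions [L].
F (force) has dimensions [L M T^-2].

Left side: [L]
Right side: [L]

Both sides have the same dimensions, so the equation is dimensionally consistent.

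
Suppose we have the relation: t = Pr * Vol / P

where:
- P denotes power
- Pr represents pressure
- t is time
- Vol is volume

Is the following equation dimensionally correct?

Yes

P (power) has dimensions [L^2 M T^-3].
Pr (pressure) has dimensions [L^-1 M T^-2].
t (time) has dimensions [T].
Vol (volume) has dimensions [L^3].

Left side: [T]
Right side: [T]

Both sides have the same dimensions, so the equation is dimensionally consistent.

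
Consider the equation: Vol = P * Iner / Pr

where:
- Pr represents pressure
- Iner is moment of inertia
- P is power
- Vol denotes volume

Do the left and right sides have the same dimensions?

No

Pr (pressure) has dimensions [L^-1 M T^-2].
Iner (moment of inertia) has dimensions [L^2 M].
P (power) has dimensions [L^2 M T^-3].
Vol (volume) has dimensions [L^3].

Left side: [L^3]
Right side: [L^5 M T^-1]

The two sides have different dimensions, so the equation is NOT dimensionally consistent.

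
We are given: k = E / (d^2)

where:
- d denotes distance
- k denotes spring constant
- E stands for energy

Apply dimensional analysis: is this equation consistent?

Yes

d (distance) has dimensions [L].
k (spring constant) has dimensions [M T^-2].
E (energy) has dimensions [L^2 M T^-2].

Left side: [M T^-2]
Right side: [M T^-2]

Both sides have the same dimensions, so the equation is dimensionally consistent.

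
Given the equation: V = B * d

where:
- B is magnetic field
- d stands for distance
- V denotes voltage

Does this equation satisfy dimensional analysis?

No

B (magnetic field) has dimensions [I^-1 M T^-2].
d (distance) has dimensions [L].
V (voltage) has dimensions [I^-1 L^2 M T^-3].

Left side: [I^-1 L^2 M T^-3]
Right side: [I^-1 L M T^-2]

The two sides have different dimensions, so the equation is NOT dimensionally consistent.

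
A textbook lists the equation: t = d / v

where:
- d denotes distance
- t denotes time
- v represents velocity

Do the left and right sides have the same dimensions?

Yes

d (distance) has dimensions [L].
t (time) has dimensions [T].
v (velocity) has dimensions [L T^-1].

Left side: [T]
Right side: [T]

Both sides have the same dimensions, so the equation is dimensionally consistent.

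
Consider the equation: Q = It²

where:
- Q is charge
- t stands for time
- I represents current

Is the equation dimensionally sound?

No

Q (charge) has dimensions [I T].
t (time) has dimensions [T].
I (current) has dimensions [I].

Left side: [I T]
Right side: [I T^2]

The two sides have different dimensions, so the equation is NOT dimensionally consistent.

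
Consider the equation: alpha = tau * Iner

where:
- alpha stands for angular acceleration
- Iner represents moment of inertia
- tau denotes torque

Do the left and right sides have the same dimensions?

No

alpha (angular acceleration) has dimensions [T^-2].
Iner (moment of inertia) has dimensions [L^2 M].
tau (torque) has dimensions [L^2 M T^-2].

Left side: [T^-2]
Right side: [L^4 M^2 T^-2]

The two sides have different dimensions, so the equation is NOT dimensionally consistent.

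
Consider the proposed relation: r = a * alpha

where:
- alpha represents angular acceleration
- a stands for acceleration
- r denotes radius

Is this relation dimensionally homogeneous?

No

alpha (angular acceleration) has dimensions [T^-2].
a (acceleration) has dimensions [L T^-2].
r (radius) has dimensions [L].

Left side: [L]
Right side: [L T^-4]

The two sides have different dimensions, so the equation is NOT dimensionally consistent.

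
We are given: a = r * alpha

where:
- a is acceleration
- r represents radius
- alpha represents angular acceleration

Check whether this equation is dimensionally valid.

Yes

a (acceleration) has dimensions [L T^-2].
r (radius) has dimensions [L].
alpha (angular acceleration) has dimensions [T^-2].

Left side: [L T^-2]
Right side: [L T^-2]

Both sides have the same dimensions, so the equation is dimensionally consistent.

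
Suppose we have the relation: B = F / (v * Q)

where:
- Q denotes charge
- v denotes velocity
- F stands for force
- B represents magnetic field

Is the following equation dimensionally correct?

Yes

Q (charge) has dimensions [I T].
v (velocity) has dimensions [L T^-1].
F (force) has dimensions [L M T^-2].
B (magnetic field) has dimensions [I^-1 M T^-2].

Left side: [I^-1 M T^-2]
Right side: [I^-1 M T^-2]

Both sides have the same dimensions, so the equation is dimensionally consistent.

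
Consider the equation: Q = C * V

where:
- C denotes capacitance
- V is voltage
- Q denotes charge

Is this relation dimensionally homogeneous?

Yes

C (capacitance) has dimensions [I^2 L^-2 M^-1 T^4].
V (voltage) has dimensions [I^-1 L^2 M T^-3].
Q (charge) has dimensions [I T].

Left side: [I T]
Right side: [I T]

Both sides have the same dimensions, so the equation is dimensionally consistent.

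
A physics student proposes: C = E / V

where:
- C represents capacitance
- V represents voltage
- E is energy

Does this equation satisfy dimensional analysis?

No

C (capacitance) has dimensions [I^2 L^-2 M^-1 T^4].
V (voltage) has dimensions [I^-1 L^2 M T^-3].
E (energy) has dimensions [L^2 M T^-2].

Left side: [I^2 L^-2 M^-1 T^4]
Right side: [I T]

The two sides have different dimensions, so the equation is NOT dimensionally consistent.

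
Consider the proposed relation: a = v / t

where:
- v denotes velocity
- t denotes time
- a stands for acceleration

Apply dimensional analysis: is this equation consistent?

Yes

v (velocity) has dimensions [L T^-1].
t (time) has dimensions [T].
a (acceleration) has dimensions [L T^-2].

Left side: [L T^-2]
Right side: [L T^-2]

Both sides have the same dimensions, so the equation is dimensionally consistent.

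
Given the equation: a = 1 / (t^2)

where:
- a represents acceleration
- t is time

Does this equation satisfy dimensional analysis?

No

a (acceleration) has dimensions [L T^-2].
t (time) has dimensions [T].

Left side: [L T^-2]
Right side: [T^-2]

The two sides have different dimensions, so the equation is NOT dimensionally consistent.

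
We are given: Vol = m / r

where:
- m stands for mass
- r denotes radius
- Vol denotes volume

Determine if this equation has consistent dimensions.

No

m (mass) has dimensions [M].
r (radius) has dimensions [L].
Vol (volume) has dimensions [L^3].

Left side: [L^3]
Right side: [L^-1 M]

The two sides have different dimensions, so the equation is NOT dimensionally consistent.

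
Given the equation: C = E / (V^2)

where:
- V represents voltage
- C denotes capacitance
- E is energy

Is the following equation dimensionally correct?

Yes

V (voltage) has dimensions [I^-1 L^2 M T^-3].
C (capacitance) has dimensions [I^2 L^-2 M^-1 T^4].
E (energy) has dimensions [L^2 M T^-2].

Left side: [I^2 L^-2 M^-1 T^4]
Right side: [I^2 L^-2 M^-1 T^4]

Both sides have the same dimensions, so the equation is dimensionally consistent.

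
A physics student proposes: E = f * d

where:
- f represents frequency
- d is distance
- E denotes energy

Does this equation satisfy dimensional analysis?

No

f (frequency) has dimensions [T^-1].
d (distance) has dimensions [L].
E (energy) has dimensions [L^2 M T^-2].

Left side: [L^2 M T^-2]
Right side: [L T^-1]

The two sides have different dimensions, so the equation is NOT dimensionally consistent.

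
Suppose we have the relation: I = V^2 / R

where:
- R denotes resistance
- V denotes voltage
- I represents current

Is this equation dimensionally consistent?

No

R (resistance) has dimensions [I^-2 L^2 M T^-3].
V (voltage) has dimensions [I^-1 L^2 M T^-3].
I (current) has dimensions [I].

Left side: [I]
Right side: [L^2 M T^-3]

The two sides have different dimensions, so the equation is NOT dimensionally consistent.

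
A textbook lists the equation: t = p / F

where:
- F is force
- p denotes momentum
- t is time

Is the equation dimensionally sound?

Yes

F (force) has dimensions [L M T^-2].
p (momentum) has dimensions [L M T^-1].
t (time) has dimensions [T].

Left side: [T]
Right side: [T]

Both sides have the same dimensions, so the equation is dimensionally consistent.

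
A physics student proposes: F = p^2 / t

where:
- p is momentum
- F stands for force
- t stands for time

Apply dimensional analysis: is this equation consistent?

No

p (momentum) has dimensions [L M T^-1].
F (force) has dimensions [L M T^-2].
t (time) has dimensions [T].

Left side: [L M T^-2]
Right side: [L^2 M^2 T^-3]

The two sides have different dimensions, so the equation is NOT dimensionally consistent.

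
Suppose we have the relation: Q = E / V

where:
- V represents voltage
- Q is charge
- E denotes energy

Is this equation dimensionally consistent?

Yes

V (voltage) has dimensions [I^-1 L^2 M T^-3].
Q (charge) has dimensions [I T].
E (energy) has dimensions [L^2 M T^-2].

Left side: [I T]
Right side: [I T]

Both sides have the same dimensions, so the equation is dimensionally consistent.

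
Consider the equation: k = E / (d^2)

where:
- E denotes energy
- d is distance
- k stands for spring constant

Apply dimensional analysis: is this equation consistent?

Yes

E (energy) has dimensions [L^2 M T^-2].
d (distance) has dimensions [L].
k (spring constant) has dimensions [M T^-2].

Left side: [M T^-2]
Right side: [M T^-2]

Both sides have the same dimensions, so the equation is dimensionally consistent.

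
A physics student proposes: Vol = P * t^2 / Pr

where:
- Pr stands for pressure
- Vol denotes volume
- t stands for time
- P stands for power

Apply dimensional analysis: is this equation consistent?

No

Pr (pressure) has dimensions [L^-1 M T^-2].
Vol (volume) has dimensions [L^3].
t (time) has dimensions [T].
P (power) has dimensions [L^2 M T^-3].

Left side: [L^3]
Right side: [L^3 T]

The two sides have different dimensions, so the equation is NOT dimensionally consistent.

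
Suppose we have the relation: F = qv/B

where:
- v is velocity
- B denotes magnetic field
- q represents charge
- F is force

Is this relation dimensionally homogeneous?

No

v (velocity) has dimensions [L T^-1].
B (magnetic field) has dimensions [I^-1 M T^-2].
q (charge) has dimensions [I T].
F (force) has dimensions [L M T^-2].

Left side: [L M T^-2]
Right side: [I^2 L M^-1 T^2]

The two sides have different dimensions, so the equation is NOT dimensionally consistent.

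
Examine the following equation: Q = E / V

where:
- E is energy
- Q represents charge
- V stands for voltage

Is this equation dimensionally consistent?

Yes

E (energy) has dimensions [L^2 M T^-2].
Q (charge) has dimensions [I T].
V (voltage) has dimensions [I^-1 L^2 M T^-3].

Left side: [I T]
Right side: [I T]

Both sides have the same dimensions, so the equation is dimensionally consistent.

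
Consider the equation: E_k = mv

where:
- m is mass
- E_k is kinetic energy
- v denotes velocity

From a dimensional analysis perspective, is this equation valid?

No

m (mass) has dimensions [M].
E_k (kinetic energy) has dimensions [L^2 M T^-2].
v (velocity) has dimensions [L T^-1].

Left side: [L^2 M T^-2]
Right side: [L M T^-1]

The two sides have different dimensions, so the equation is NOT dimensionally consistent.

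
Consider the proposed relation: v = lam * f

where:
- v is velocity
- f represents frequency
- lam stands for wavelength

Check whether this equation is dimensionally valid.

Yes

v (velocity) has dimensions [L T^-1].
f (frequency) has dimensions [T^-1].
lam (wavelength) has dimensions [L].

Left side: [L T^-1]
Right side: [L T^-1]

Both sides have the same dimensions, so the equation is dimensionally consistent.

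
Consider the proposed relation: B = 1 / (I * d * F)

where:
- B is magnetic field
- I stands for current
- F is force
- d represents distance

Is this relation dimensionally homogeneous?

No

B (magnetic field) has dimensions [I^-1 M T^-2].
I (current) has dimensions [I].
F (force) has dimensions [L M T^-2].
d (distance) has dimensions [L].

Left side: [I^-1 M T^-2]
Right side: [I^-1 L^-2 M^-1 T^2]

The two sides have different dimensions, so the equation is NOT dimensionally consistent.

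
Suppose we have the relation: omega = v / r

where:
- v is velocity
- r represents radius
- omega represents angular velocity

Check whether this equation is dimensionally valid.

Yes

v (velocity) has dimensions [L T^-1].
r (radius) has dimensions [L].
omega (angular velocity) has dimensions [T^-1].

Left side: [T^-1]
Right side: [T^-1]

Both sides have the same dimensions, so the equation is dimensionally consistent.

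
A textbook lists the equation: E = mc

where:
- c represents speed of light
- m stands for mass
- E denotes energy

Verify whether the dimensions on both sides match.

No

c (speed of light) has dimensions [L T^-1].
m (mass) has dimensions [M].
E (energy) has dimensions [L^2 M T^-2].

Left side: [L^2 M T^-2]
Right side: [L M T^-1]

The two sides have different dimensions, so the equation is NOT dimensionally consistent.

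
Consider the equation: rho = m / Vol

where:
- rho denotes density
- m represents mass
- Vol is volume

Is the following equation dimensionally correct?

Yes

rho (density) has dimensions [L^-3 M].
m (mass) has dimensions [M].
Vol (volume) has dimensions [L^3].

Left side: [L^-3 M]
Right side: [L^-3 M]

Both sides have the same dimensions, so the equation is dimensionally consistent.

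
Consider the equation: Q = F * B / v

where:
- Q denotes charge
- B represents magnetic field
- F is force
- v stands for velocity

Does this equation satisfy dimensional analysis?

No

Q (charge) has dimensions [I T].
B (magnetic field) has dimensions [I^-1 M T^-2].
F (force) has dimensions [L M T^-2].
v (velocity) has dimensions [L T^-1].

Left side: [I T]
Right side: [I^-1 M^2 T^-3]

The two sides have different dimensions, so the equation is NOT dimensionally consistent.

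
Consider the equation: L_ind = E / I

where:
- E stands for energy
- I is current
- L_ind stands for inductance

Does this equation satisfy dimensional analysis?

No

E (energy) has dimensions [L^2 M T^-2].
I (current) has dimensions [I].
L_ind (inductance) has dimensions [I^-2 L^2 M T^-2].

Left side: [I^-2 L^2 M T^-2]
Right side: [I^-1 L^2 M T^-2]

The two sides have different dimensions, so the equation is NOT dimensionally consistent.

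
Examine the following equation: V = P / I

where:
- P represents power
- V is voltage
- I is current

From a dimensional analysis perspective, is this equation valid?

Yes

P (power) has dimensions [L^2 M T^-3].
V (voltage) has dimensions [I^-1 L^2 M T^-3].
I (current) has dimensions [I].

Left side: [I^-1 L^2 M T^-3]
Right side: [I^-1 L^2 M T^-3]

Both sides have the same dimensions, so the equation is dimensionally consistent.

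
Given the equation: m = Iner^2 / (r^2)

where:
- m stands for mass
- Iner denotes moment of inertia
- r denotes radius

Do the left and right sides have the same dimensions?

No

m (mass) has dimensions [M].
Iner (moment of inertia) has dimensions [L^2 M].
r (radius) has dimensions [L].

Left side: [M]
Right side: [L^2 M^2]

The two sides have different dimensions, so the equation is NOT dimensionally consistent.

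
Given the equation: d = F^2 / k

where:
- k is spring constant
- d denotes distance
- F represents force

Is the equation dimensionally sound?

No

k (spring constant) has dimensions [M T^-2].
d (distance) has dimensions [L].
F (force) has dimensions [L M T^-2].

Left side: [L]
Right side: [L^2 M T^-2]

The two sides have different dimensions, so the equation is NOT dimensionally consistent.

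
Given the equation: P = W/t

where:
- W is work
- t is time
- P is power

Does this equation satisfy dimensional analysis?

Yes

W (work) has dimensions [L^2 M T^-2].
t (time) has dimensions [T].
P (power) has dimensions [L^2 M T^-3].

Left side: [L^2 M T^-3]
Right side: [L^2 M T^-3]

Both sides have the same dimensions, so the equation is dimensionally consistent.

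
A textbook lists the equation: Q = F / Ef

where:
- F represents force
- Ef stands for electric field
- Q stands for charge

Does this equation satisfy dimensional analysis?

Yes

F (force) has dimensions [L M T^-2].
Ef (electric field) has dimensions [I^-1 L M T^-3].
Q (charge) has dimensions [I T].

Left side: [I T]
Right side: [I T]

Both sides have the same dimensions, so the equation is dimensionally consistent.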